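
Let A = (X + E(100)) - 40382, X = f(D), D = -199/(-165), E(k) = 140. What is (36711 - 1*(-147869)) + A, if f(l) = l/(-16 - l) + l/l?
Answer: 409778222/2839 ≈ 1.4434e+5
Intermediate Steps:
D = 199/165 (D = -199*(-1/165) = 199/165 ≈ 1.2061)
f(l) = 1 + l/(-16 - l) (f(l) = l/(-16 - l) + 1 = 1 + l/(-16 - l))
X = 2640/2839 (X = 16/(16 + 199/165) = 16/(2839/165) = 16*(165/2839) = 2640/2839 ≈ 0.92990)
A = -114244398/2839 (A = (2640/2839 + 140) - 40382 = 400100/2839 - 40382 = -114244398/2839 ≈ -40241.)
(36711 - 1*(-147869)) + A = (36711 - 1*(-147869)) - 114244398/2839 = (36711 + 147869) - 114244398/2839 = 184580 - 114244398/2839 = 409778222/2839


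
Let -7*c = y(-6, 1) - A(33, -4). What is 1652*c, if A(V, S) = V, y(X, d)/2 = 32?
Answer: -7316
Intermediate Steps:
y(X, d) = 64 (y(X, d) = 2*32 = 64)
c = -31/7 (c = -(64 - 1*33)/7 = -(64 - 33)/7 = -⅐*31 = -31/7 ≈ -4.4286)
1652*c = 1652*(-31/7) = -7316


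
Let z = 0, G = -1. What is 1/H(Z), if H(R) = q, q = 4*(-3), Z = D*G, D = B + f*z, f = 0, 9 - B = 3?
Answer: -1/12 ≈ -0.083333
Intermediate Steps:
B = 6 (B = 9 - 1*3 = 9 - 3 = 6)
D = 6 (D = 6 + 0*0 = 6 + 0 = 6)
Z = -6 (Z = 6*(-1) = -6)
q = -12
H(R) = -12
1/H(Z) = 1/(-12) = -1/12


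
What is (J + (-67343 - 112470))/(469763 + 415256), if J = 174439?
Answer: -5374/885019 ≈ -0.0060722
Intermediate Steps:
(J + (-67343 - 112470))/(469763 + 415256) = (174439 + (-67343 - 112470))/(469763 + 415256) = (174439 - 179813)/885019 = -5374*1/885019 = -5374/885019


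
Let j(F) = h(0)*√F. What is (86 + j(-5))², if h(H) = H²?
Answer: 7396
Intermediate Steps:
j(F) = 0 (j(F) = 0²*√F = 0*√F = 0)
(86 + j(-5))² = (86 + 0)² = 86² = 7396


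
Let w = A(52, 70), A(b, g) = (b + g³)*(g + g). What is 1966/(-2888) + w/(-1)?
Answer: -69351393303/1444 ≈ -4.8027e+7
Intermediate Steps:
A(b, g) = 2*g*(b + g³) (A(b, g) = (b + g³)*(2*g) = 2*g*(b + g³))
w = 48027280 (w = 2*70*(52 + 70³) = 2*70*(52 + 343000) = 2*70*343052 = 48027280)
1966/(-2888) + w/(-1) = 1966/(-2888) + 48027280/(-1) = 1966*(-1/2888) + 48027280*(-1) = -983/1444 - 48027280 = -69351393303/1444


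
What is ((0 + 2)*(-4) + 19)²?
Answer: 121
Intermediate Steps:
((0 + 2)*(-4) + 19)² = (2*(-4) + 19)² = (-8 + 19)² = 11² = 121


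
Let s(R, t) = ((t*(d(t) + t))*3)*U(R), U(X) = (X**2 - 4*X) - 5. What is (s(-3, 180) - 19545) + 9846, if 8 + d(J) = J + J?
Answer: 4586781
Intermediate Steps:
U(X) = -5 + X**2 - 4*X
d(J) = -8 + 2*J (d(J) = -8 + (J + J) = -8 + 2*J)
s(R, t) = 3*t*(-8 + 3*t)*(-5 + R**2 - 4*R) (s(R, t) = ((t*((-8 + 2*t) + t))*3)*(-5 + R**2 - 4*R) = ((t*(-8 + 3*t))*3)*(-5 + R**2 - 4*R) = (3*t*(-8 + 3*t))*(-5 + R**2 - 4*R) = 3*t*(-8 + 3*t)*(-5 + R**2 - 4*R))
(s(-3, 180) - 19545) + 9846 = (-3*180*(-8 + 3*180)*(5 - 1*(-3)**2 + 4*(-3)) - 19545) + 9846 = (-3*180*(-8 + 540)*(5 - 1*9 - 12) - 19545) + 9846 = (-3*180*532*(5 - 9 - 12) - 19545) + 9846 = (-3*180*532*(-16) - 19545) + 9846 = (4596480 - 19545) + 9846 = 4576935 + 9846 = 4586781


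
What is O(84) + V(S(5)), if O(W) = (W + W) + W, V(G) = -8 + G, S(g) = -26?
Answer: 218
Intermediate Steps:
O(W) = 3*W (O(W) = 2*W + W = 3*W)
O(84) + V(S(5)) = 3*84 + (-8 - 26) = 252 - 34 = 218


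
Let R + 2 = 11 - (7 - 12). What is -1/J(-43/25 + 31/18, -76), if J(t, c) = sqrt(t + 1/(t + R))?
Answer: -15*sqrt(2631310202)/208801 ≈ -3.6851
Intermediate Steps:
R = 14 (R = -2 + (11 - (7 - 12)) = -2 + (11 - 1*(-5)) = -2 + (11 + 5) = -2 + 16 = 14)
J(t, c) = sqrt(t + 1/(14 + t)) (J(t, c) = sqrt(t + 1/(t + 14)) = sqrt(t + 1/(14 + t)))
-1/J(-43/25 + 31/18, -76) = -1/(sqrt((1 + (-43/25 + 31/18)*(14 + (-43/25 + 31/18)))/(14 + (-43/25 + 31/18)))) = -1/(sqrt((1 + (14 + 1/450)/450)/(14 + 1/450))) = -1/(sqrt((1 + (1/450)*(6301/450))/(6301/450))) = -1/(sqrt(450*(1 + 6301/202500)/6301)) = -1/(sqrt((450/6301)*(208801/202500))) = -1/(sqrt(208801/2835450)) = -1/(sqrt(2631310202)/189030) = -15*sqrt(2631310202)/208801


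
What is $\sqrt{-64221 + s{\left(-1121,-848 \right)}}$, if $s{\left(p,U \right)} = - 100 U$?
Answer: $\sqrt{20579} \approx 143.45$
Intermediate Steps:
$\sqrt{-64221 + s{\left(-1121,-848 \right)}} = \sqrt{-64221 - -84800} = \sqrt{-64221 + 84800} = \sqrt{20579}$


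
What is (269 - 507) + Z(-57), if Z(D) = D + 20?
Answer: -275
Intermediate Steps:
Z(D) = 20 + D
(269 - 507) + Z(-57) = (269 - 507) + (20 - 57) = -238 - 37 = -275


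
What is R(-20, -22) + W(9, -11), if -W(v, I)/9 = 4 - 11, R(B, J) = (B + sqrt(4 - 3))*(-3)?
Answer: 120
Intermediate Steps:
R(B, J) = -3 - 3*B (R(B, J) = (B + sqrt(1))*(-3) = (B + 1)*(-3) = (1 + B)*(-3) = -3 - 3*B)
W(v, I) = 63 (W(v, I) = -9*(4 - 11) = -9*(-7) = 63)
R(-20, -22) + W(9, -11) = (-3 - 3*(-20)) + 63 = (-3 + 60) + 63 = 57 + 63 = 120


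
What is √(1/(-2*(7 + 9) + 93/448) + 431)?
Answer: √87427593255/14243 ≈ 20.760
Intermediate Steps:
√(1/(-2*(7 + 9) + 93/448) + 431) = √(1/(-2*16 + 93*(1/448)) + 431) = √(1/(-32 + 93/448) + 431) = √(1/(-14243/448) + 431) = √(-448/14243 + 431) = √(6138285/14243) = √87427593255/14243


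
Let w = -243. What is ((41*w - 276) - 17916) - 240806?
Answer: -268961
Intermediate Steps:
((41*w - 276) - 17916) - 240806 = ((41*(-243) - 276) - 17916) - 240806 = ((-9963 - 276) - 17916) - 240806 = (-10239 - 17916) - 240806 = -28155 - 240806 = -268961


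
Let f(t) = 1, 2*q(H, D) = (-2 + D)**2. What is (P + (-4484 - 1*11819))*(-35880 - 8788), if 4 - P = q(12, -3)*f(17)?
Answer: 728602082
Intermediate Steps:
q(H, D) = (-2 + D)**2/2
P = -17/2 (P = 4 - (-2 - 3)**2/2 = 4 - (1/2)*(-5)**2 = 4 - (1/2)*25 = 4 - 25/2 = -17/2 ≈ -8.5000)
(P + (-4484 - 1*11819))*(-35880 - 8788) = (-17/2 + (-4484 - 1*11819))*(-35880 - 8788) = (-17/2 + (-4484 - 11819))*(-44668) = (-17/2 - 16303)*(-44668) = -32623/2*(-44668) = 728602082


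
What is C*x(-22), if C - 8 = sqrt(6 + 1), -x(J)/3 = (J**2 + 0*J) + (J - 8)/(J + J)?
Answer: -127956/11 - 31989*sqrt(7)/22 ≈ -15479.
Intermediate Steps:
x(J) = -3*J**2 - 3*(-8 + J)/(2*J) (x(J) = -3*((J**2 + 0*J) + (J - 8)/(J + J)) = -3*((J**2 + 0) + (-8 + J)/((2*J))) = -3*(J**2 + (-8 + J)*(1/(2*J))) = -3*(J**2 + (-8 + J)/(2*J)) = -3*J**2 - 3*(-8 + J)/(2*J))
C = 8 + sqrt(7) (C = 8 + sqrt(6 + 1) = 8 + sqrt(7) ≈ 10.646)
C*x(-22) = (8 + sqrt(7))*(-3/2 - 3*(-22)**2 + 12/(-22)) = (8 + sqrt(7))*(-3/2 - 3*484 + 12*(-1/22)) = (8 + sqrt(7))*(-3/2 - 1452 - 6/11) = (8 + sqrt(7))*(-31989/22) = -127956/11 - 31989*sqrt(7)/22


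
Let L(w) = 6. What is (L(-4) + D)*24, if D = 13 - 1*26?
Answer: -168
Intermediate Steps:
D = -13 (D = 13 - 26 = -13)
(L(-4) + D)*24 = (6 - 13)*24 = -7*24 = -168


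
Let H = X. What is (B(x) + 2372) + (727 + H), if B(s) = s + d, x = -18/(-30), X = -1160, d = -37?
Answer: 9513/5 ≈ 1902.6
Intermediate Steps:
x = 3/5 (x = -18*(-1/30) = 3/5 ≈ 0.60000)
H = -1160
B(s) = -37 + s (B(s) = s - 37 = -37 + s)
(B(x) + 2372) + (727 + H) = ((-37 + 3/5) + 2372) + (727 - 1160) = (-182/5 + 2372) - 433 = 11678/5 - 433 = 9513/5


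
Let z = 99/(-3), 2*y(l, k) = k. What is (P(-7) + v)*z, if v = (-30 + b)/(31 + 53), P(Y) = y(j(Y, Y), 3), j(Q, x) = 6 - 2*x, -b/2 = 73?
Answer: 275/14 ≈ 19.643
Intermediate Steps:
b = -146 (b = -2*73 = -146)
y(l, k) = k/2
P(Y) = 3/2 (P(Y) = (1/2)*3 = 3/2)
v = -44/21 (v = (-30 - 146)/(31 + 53) = -176/84 = -176*1/84 = -44/21 ≈ -2.0952)
z = -33 (z = 99*(-1/3) = -33)
(P(-7) + v)*z = (3/2 - 44/21)*(-33) = -25/42*(-33) = 275/14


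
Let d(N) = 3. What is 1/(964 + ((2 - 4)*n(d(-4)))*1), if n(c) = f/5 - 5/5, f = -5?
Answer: 1/968 ≈ 0.0010331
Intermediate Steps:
n(c) = -2 (n(c) = -5/5 - 5/5 = -5*1/5 - 5*1/5 = -1 - 1 = -2)
1/(964 + ((2 - 4)*n(d(-4)))*1) = 1/(964 + ((2 - 4)*(-2))*1) = 1/(964 - 2*(-2)*1) = 1/(964 + 4*1) = 1/(964 + 4) = 1/968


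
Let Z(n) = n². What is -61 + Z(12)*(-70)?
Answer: -10141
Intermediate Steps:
-61 + Z(12)*(-70) = -61 + 12²*(-70) = -61 + 144*(-70) = -61 - 10080 = -10141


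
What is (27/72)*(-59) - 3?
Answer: -201/8 ≈ -25.125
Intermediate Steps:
(27/72)*(-59) - 3 = (27*(1/72))*(-59) - 3 = (3/8)*(-59) - 3 = -177/8 - 3 = -201/8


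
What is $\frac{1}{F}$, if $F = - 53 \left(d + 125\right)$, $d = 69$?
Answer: $- \frac{1}{10282} \approx -9.7257 \cdot 10^{-5}$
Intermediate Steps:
$F = -10282$ ($F = - 53 \left(69 + 125\right) = \left(-53\right) 194 = -10282$)
$\frac{1}{F} = \frac{1}{-10282} = - \frac{1}{10282}$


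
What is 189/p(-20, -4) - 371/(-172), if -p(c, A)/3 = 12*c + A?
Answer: 6335/2623 ≈ 2.4152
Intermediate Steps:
p(c, A) = -36*c - 3*A (p(c, A) = -3*(12*c + A) = -3*(A + 12*c) = -36*c - 3*A)
189/p(-20, -4) - 371/(-172) = 189/(-36*(-20) - 3*(-4)) - 371/(-172) = 189/(720 + 12) - 371*(-1/172) = 189/732 + 371/172 = 189*(1/732) + 371/172 = 63/244 + 371/172 = 6335/2623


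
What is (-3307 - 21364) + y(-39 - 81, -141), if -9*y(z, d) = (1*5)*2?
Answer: -222049/9 ≈ -24672.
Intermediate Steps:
y(z, d) = -10/9 (y(z, d) = -1*5*2/9 = -5*2/9 = -⅑*10 = -10/9)
(-3307 - 21364) + y(-39 - 81, -141) = (-3307 - 21364) - 10/9 = -24671 - 10/9 = -222049/9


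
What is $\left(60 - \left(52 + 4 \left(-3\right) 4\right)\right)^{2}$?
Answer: $3136$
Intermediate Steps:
$\left(60 - \left(52 + 4 \left(-3\right) 4\right)\right)^{2} = \left(60 - \left(52 - 48\right)\right)^{2} = \left(60 - 4\right)^{2} = 56^{2} = 3136$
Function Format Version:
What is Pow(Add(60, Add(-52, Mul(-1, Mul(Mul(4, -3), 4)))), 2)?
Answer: 3136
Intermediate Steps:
Pow(Add(60, Add(-52, Mul(-1, Mul(Mul(4, -3), 4)))), 2) = Pow(Add(60, Add(-52, Mul(-1, Mul(-12, 4)))), 2) = Pow(Add(60, Add(-52, Mul(-1, -48))), 2) = Pow(Add(60, Add(-52, 48)), 2) = Pow(Add(60, -4), 2) = Pow(56, 2) = 3136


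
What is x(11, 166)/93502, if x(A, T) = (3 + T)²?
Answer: 28561/93502 ≈ 0.30546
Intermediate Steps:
x(11, 166)/93502 = (3 + 166)²/93502 = 169²*(1/93502) = 28561*(1/93502) = 28561/93502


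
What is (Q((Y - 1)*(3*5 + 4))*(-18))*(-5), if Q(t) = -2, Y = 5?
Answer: -180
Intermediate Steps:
(Q((Y - 1)*(3*5 + 4))*(-18))*(-5) = -2*(-18)*(-5) = 36*(-5) = -180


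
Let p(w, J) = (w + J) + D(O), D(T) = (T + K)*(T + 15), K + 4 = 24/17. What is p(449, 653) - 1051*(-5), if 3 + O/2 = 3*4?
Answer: 116715/17 ≈ 6865.6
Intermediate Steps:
O = 18 (O = -6 + 2*(3*4) = -6 + 2*12 = -6 + 24 = 18)
K = -44/17 (K = -4 + 24/17 = -44/17 ≈ -2.5882)
D(T) = (15 + T)*(-44/17 + T) (D(T) = (T - 44/17)*(T + 15) = (-44/17 + T)*(15 + T) = (15 + T)*(-44/17 + T))
p(w, J) = 8646/17 + J + w (p(w, J) = (w + J) + (-660/17 + 18**2 + (211/17)*18) = (J + w) + (-660/17 + 324 + 3798/17) = (J + w) + 8646/17 = 8646/17 + J + w)
p(449, 653) - 1051*(-5) = (8646/17 + 653 + 449) - 1051*(-5) = 27380/17 - 1*(-5255) = 27380/17 + 5255 = 116715/17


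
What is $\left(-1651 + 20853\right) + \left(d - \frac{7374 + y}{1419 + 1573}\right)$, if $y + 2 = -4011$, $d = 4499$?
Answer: $\frac{70910031}{2992} \approx 23700.0$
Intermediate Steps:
$y = -4013$ ($y = -2 - 4011 = -4013$)
$\left(-1651 + 20853\right) + \left(d - \frac{7374 + y}{1419 + 1573}\right) = \left(-1651 + 20853\right) + \left(4499 - \frac{7374 - 4013}{1419 + 1573}\right) = 19202 + \left(4499 - \frac{3361}{2992}\right) = 19202 + \frac{13457647}{2992} = \frac{70910031}{2992}$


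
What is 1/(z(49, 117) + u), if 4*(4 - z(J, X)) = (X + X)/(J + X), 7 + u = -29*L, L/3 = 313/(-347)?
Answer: 115204/8654481 ≈ 0.013311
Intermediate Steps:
L = -939/347 (L = 3*(313/(-347)) = 3*(313*(-1/347)) = 3*(-313/347) = -939/347 ≈ -2.7061)
u = 24802/347 (u = -7 - 29*(-939/347) = -7 + 27231/347 = 24802/347 ≈ 71.475)
z(J, X) = 4 - X/(2*(J + X)) (z(J, X) = 4 - (X + X)/(4*(J + X)) = 4 - 2*X/(4*(J + X)) = 4 - X/(2*(J + X)))
1/(z(49, 117) + u) = 1/((4*49 + (7/2)*117)/(49 + 117) + 24802/347) = 1/((196 + 819/2)/166 + 24802/347) = 1/((1/166)*(1211/2) + 24802/347) = 1/(1211/332 + 24802/347) = 1/(8654481/115204) = 115204/8654481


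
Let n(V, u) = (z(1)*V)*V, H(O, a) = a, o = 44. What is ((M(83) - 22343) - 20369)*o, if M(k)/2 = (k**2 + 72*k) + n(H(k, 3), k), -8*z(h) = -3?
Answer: -746911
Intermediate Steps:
z(h) = 3/8 (z(h) = -1/8*(-3) = 3/8)
n(V, u) = 3*V**2/8 (n(V, u) = (3*V/8)*V = 3*V**2/8)
M(k) = 27/4 + 2*k**2 + 144*k (M(k) = 2*((k**2 + 72*k) + (3/8)*3**2) = 2*((k**2 + 72*k) + (3/8)*9) = 2*((k**2 + 72*k) + 27/8) = 2*(27/8 + k**2 + 72*k) = 27/4 + 2*k**2 + 144*k)
((M(83) - 22343) - 20369)*o = (((27/4 + 2*83**2 + 144*83) - 22343) - 20369)*44 = (((27/4 + 2*6889 + 11952) - 22343) - 20369)*44 = (((27/4 + 13778 + 11952) - 22343) - 20369)*44 = ((102947/4 - 22343) - 20369)*44 = (13575/4 - 20369)*44 = -67901/4*44 = -746911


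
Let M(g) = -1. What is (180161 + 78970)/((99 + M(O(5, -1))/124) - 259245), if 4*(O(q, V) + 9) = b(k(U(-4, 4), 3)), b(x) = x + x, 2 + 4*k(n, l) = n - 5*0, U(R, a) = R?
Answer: -32132244/32134105 ≈ -0.99994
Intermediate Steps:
k(n, l) = -1/2 + n/4 (k(n, l) = -1/2 + (n - 5*0)/4 = -1/2 + (n + 0)/4 = -1/2 + n/4)
b(x) = 2*x
O(q, V) = -39/4 (O(q, V) = -9 + (2*(-1/2 + (1/4)*(-4)))/4 = -9 + (2*(-1/2 - 1))/4 = -9 + (2*(-3/2))/4 = -9 + (1/4)*(-3) = -9 - 3/4 = -39/4)
(180161 + 78970)/((99 + M(O(5, -1))/124) - 259245) = (180161 + 78970)/((99 - 1/124) - 259245) = 259131/((99 - 1*1/124) - 259245) = 259131/((99 - 1/124) - 259245) = 259131/(12275/124 - 259245) = 259131/(-32134105/124) = 259131*(-124/32134105) = -32132244/32134105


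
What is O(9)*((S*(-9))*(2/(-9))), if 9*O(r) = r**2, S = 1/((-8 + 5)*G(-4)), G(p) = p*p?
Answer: -3/8 ≈ -0.37500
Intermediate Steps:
G(p) = p**2
S = -1/48 (S = 1/((-8 + 5)*((-4)**2)) = 1/(-3*16) = -1/3*1/16 = -1/48 ≈ -0.020833)
O(r) = r**2/9
O(9)*((S*(-9))*(2/(-9))) = ((1/9)*9**2)*((-1/48*(-9))*(2/(-9))) = ((1/9)*81)*(3*(2*(-1/9))/16) = 9*((3/16)*(-2/9)) = 9*(-1/24) = -3/8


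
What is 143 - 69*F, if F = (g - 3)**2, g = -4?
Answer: -3238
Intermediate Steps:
F = 49 (F = (-4 - 3)**2 = (-7)**2 = 49)
143 - 69*F = 143 - 69*49 = 143 - 3381 = -3238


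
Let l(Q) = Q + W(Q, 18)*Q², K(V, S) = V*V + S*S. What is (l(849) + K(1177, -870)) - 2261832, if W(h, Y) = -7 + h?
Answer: 606795688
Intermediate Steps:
K(V, S) = S² + V² (K(V, S) = V² + S² = S² + V²)
l(Q) = Q + Q²*(-7 + Q) (l(Q) = Q + (-7 + Q)*Q² = Q + Q²*(-7 + Q))
(l(849) + K(1177, -870)) - 2261832 = (849*(1 + 849*(-7 + 849)) + ((-870)² + 1177²)) - 2261832 = (849*(1 + 849*842) + (756900 + 1385329)) - 2261832 = (849*(1 + 714858) + 2142229) - 2261832 = (849*714859 + 2142229) - 2261832 = (606915291 + 2142229) - 2261832 = 609057520 - 2261832 = 606795688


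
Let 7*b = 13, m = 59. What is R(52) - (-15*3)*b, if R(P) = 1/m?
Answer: 34522/413 ≈ 83.588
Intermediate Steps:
b = 13/7 (b = (⅐)*13 = 13/7 ≈ 1.8571)
R(P) = 1/59
R(52) - (-15*3)*b = 1/59 - (-15*3)*13/7 = 1/59 - (-45)*13/7 = 1/59 - 1*(-585/7) = 1/59 + 585/7 = 34522/413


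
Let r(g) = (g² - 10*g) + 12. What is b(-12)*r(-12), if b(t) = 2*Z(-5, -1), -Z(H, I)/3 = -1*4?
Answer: 6624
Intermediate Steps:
Z(H, I) = 12 (Z(H, I) = -(-3)*4 = -3*(-4) = 12)
b(t) = 24 (b(t) = 2*12 = 24)
r(g) = 12 + g² - 10*g
b(-12)*r(-12) = 24*(12 + (-12)² - 10*(-12)) = 24*(12 + 144 + 120) = 24*276 = 6624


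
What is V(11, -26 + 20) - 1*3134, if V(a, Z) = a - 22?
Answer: -3145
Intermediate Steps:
V(a, Z) = -22 + a
V(11, -26 + 20) - 1*3134 = (-22 + 11) - 1*3134 = -11 - 3134 = -3145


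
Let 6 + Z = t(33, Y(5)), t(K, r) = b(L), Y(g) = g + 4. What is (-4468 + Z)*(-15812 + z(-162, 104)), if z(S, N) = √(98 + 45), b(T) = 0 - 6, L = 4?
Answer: 70837760 - 4480*√143 ≈ 7.0784e+7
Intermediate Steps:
Y(g) = 4 + g
b(T) = -6
z(S, N) = √143
t(K, r) = -6
Z = -12 (Z = -6 - 6 = -12)
(-4468 + Z)*(-15812 + z(-162, 104)) = (-4468 - 12)*(-15812 + √143) = -4480*(-15812 + √143) = 70837760 - 4480*√143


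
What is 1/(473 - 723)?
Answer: -1/250 ≈ -0.0040000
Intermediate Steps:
1/(473 - 723) = 1/(-250) = -1/250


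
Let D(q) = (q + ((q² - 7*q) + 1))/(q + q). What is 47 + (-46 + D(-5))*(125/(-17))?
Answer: 7249/17 ≈ 426.41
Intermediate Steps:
D(q) = (1 + q² - 6*q)/(2*q) (D(q) = (q + (1 + q² - 7*q))/((2*q)) = (1 + q² - 6*q)*(1/(2*q)) = (1 + q² - 6*q)/(2*q))
47 + (-46 + D(-5))*(125/(-17)) = 47 + (-46 + (½)*(1 - 5*(-6 - 5))/(-5))*(125/(-17)) = 47 + (-46 + (½)*(-⅕)*(1 - 5*(-11)))*(125*(-1/17)) = 47 + (-46 + (½)*(-⅕)*(1 + 55))*(-125/17) = 47 + (-46 + (½)*(-⅕)*56)*(-125/17) = 47 + (-46 - 28/5)*(-125/17) = 47 - 258/5*(-125/17) = 47 + 6450/17 = 7249/17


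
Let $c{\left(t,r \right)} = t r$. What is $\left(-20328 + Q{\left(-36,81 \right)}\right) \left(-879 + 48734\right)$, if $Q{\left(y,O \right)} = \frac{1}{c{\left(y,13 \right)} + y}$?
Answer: $- \frac{490289453615}{504} \approx -9.728 \cdot 10^{8}$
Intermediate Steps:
$c{\left(t,r \right)} = r t$
$Q{\left(y,O \right)} = \frac{1}{14 y}$ ($Q{\left(y,O \right)} = \frac{1}{13 y + y} = \frac{1}{14 y}$)
$\left(-20328 + Q{\left(-36,81 \right)}\right) \left(-879 + 48734\right) = \left(-20328 + \frac{1}{14 \left(-36\right)}\right) \left(-879 + 48734\right) = \left(-20328 + \frac{1}{14} \left(- \frac{1}{36}\right)\right) 47855 = \left(-20328 - \frac{1}{504}\right) 47855 = \left(- \frac{10245313}{504}\right) 47855 = - \frac{490289453615}{504}$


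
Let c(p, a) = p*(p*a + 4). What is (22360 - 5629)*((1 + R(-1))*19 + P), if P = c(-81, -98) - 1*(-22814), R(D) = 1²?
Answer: -10380748950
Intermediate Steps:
c(p, a) = p*(4 + a*p) (c(p, a) = p*(a*p + 4) = p*(4 + a*p))
R(D) = 1
P = -620488 (P = -81*(4 - 98*(-81)) - 1*(-22814) = -81*(4 + 7938) + 22814 = -81*7942 + 22814 = -643302 + 22814 = -620488)
(22360 - 5629)*((1 + R(-1))*19 + P) = (22360 - 5629)*((1 + 1)*19 - 620488) = 16731*(2*19 - 620488) = 16731*(38 - 620488) = 16731*(-620450) = -10380748950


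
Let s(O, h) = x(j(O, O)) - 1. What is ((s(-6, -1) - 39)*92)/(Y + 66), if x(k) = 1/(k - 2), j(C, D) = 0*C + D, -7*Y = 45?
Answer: -17227/278 ≈ -61.968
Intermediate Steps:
Y = -45/7 (Y = -1/7*45 = -45/7 ≈ -6.4286)
j(C, D) = D (j(C, D) = 0 + D = D)
x(k) = 1/(-2 + k)
s(O, h) = -1 + 1/(-2 + O) (s(O, h) = 1/(-2 + O) - 1 = -1 + 1/(-2 + O))
((s(-6, -1) - 39)*92)/(Y + 66) = (((3 - 1*(-6))/(-2 - 6) - 39)*92)/(-45/7 + 66) = (((3 + 6)/(-8) - 39)*92)/(417/7) = ((-1/8*9 - 39)*92)*(7/417) = ((-9/8 - 39)*92)*(7/417) = -321/8*92*(7/417) = -7383/2*7/417 = -17227/278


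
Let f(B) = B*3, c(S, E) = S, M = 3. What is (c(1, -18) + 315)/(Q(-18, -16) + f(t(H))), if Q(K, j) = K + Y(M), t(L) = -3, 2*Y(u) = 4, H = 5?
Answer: -316/25 ≈ -12.640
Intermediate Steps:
Y(u) = 2 (Y(u) = (½)*4 = 2)
Q(K, j) = 2 + K (Q(K, j) = K + 2 = 2 + K)
f(B) = 3*B
(c(1, -18) + 315)/(Q(-18, -16) + f(t(H))) = (1 + 315)/((2 - 18) + 3*(-3)) = 316/(-16 - 9) = 316/(-25) = 316*(-1/25) = -316/25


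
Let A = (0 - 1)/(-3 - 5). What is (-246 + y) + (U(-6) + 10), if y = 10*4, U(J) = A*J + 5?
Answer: -767/4 ≈ -191.75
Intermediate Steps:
A = 1/8 (A = -1/(-8) = -1*(-1/8) = 1/8 ≈ 0.12500)
U(J) = 5 + J/8 (U(J) = J/8 + 5 = 5 + J/8)
y = 40
(-246 + y) + (U(-6) + 10) = (-246 + 40) + ((5 + (1/8)*(-6)) + 10) = -206 + ((5 - 3/4) + 10) = -206 + (17/4 + 10) = -206 + 57/4 = -767/4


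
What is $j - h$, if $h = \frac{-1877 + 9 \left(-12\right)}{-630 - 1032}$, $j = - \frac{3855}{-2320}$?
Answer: $\frac{180181}{385584} \approx 0.46729$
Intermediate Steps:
$j = \frac{771}{464}$ ($j = \left(-3855\right) \left(- \frac{1}{2320}\right) = \frac{771}{464} \approx 1.6616$)
$h = \frac{1985}{1662}$ ($h = \frac{-1877 - 108}{-1662} = \left(-1985\right) \left(- \frac{1}{1662}\right) = \frac{1985}{1662} \approx 1.1943$)
$j - h = \frac{771}{464} - \frac{1985}{1662} = \frac{180181}{385584}$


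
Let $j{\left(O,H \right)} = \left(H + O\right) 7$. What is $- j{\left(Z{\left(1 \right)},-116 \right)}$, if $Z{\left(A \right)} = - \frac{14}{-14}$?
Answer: $805$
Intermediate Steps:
$Z{\left(A \right)} = 1$ ($Z{\left(A \right)} = \left(-14\right) \left(- \frac{1}{14}\right) = 1$)
$j{\left(O,H \right)} = 7 H + 7 O$
$- j{\left(Z{\left(1 \right)},-116 \right)} = - (7 \left(-116\right) + 7 \cdot 1) = - (-812 + 7) = \left(-1\right) \left(-805\right) = 805$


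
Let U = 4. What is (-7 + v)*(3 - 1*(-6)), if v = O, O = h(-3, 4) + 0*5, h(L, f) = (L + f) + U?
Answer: -18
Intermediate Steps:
h(L, f) = 4 + L + f (h(L, f) = (L + f) + 4 = 4 + L + f)
O = 5 (O = (4 - 3 + 4) + 0*5 = 5 + 0 = 5)
v = 5
(-7 + v)*(3 - 1*(-6)) = (-7 + 5)*(3 - 1*(-6)) = -2*(3 + 6) = -2*9 = -18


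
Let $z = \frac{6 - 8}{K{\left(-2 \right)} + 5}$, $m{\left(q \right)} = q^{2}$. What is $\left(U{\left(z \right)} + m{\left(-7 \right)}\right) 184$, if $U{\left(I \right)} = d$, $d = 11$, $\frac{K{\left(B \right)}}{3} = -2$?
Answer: $11040$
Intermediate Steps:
$K{\left(B \right)} = -6$ ($K{\left(B \right)} = 3 \left(-2\right) = -6$)
$z = 2$ ($z = \frac{6 - 8}{-6 + 5} = - \frac{2}{-1} = \left(-2\right) \left(-1\right) = 2$)
$U{\left(I \right)} = 11$
$\left(U{\left(z \right)} + m{\left(-7 \right)}\right) 184 = \left(11 + \left(-7\right)^{2}\right) 184 = \left(11 + 49\right) 184 = 60 \cdot 184 = 11040$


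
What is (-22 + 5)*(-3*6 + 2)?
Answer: 272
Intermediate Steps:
(-22 + 5)*(-3*6 + 2) = -17*(-18 + 2) = -17*(-16) = 272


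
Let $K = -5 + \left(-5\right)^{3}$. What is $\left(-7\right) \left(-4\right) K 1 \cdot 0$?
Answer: $0$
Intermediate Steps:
$K = -130$ ($K = -5 - 125 = -130$)
$\left(-7\right) \left(-4\right) K 1 \cdot 0 = \left(-7\right) \left(-4\right) \left(-130\right) 1 \cdot 0 = 28 \left(\left(-130\right) 0\right) = 28 \cdot 0 = 0$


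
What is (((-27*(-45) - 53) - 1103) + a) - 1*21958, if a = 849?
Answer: -21050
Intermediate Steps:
(((-27*(-45) - 53) - 1103) + a) - 1*21958 = (((-27*(-45) - 53) - 1103) + 849) - 1*21958 = (((1215 - 53) - 1103) + 849) - 21958 = ((1162 - 1103) + 849) - 21958 = (59 + 849) - 21958 = 908 - 21958 = -21050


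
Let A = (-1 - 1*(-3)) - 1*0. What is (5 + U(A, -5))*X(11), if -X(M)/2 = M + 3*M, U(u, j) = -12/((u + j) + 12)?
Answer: -968/3 ≈ -322.67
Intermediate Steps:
A = 2 (A = (-1 + 3) + 0 = 2 + 0 = 2)
U(u, j) = -12/(12 + j + u) (U(u, j) = -12/((j + u) + 12) = -12/(12 + j + u))
X(M) = -8*M (X(M) = -2*(M + 3*M) = -8*M)
(5 + U(A, -5))*X(11) = (5 - 12/(12 - 5 + 2))*(-8*11) = (5 - 12/9)*(-88) = (5 - 12*⅑)*(-88) = (5 - 4/3)*(-88) = (11/3)*(-88) = -968/3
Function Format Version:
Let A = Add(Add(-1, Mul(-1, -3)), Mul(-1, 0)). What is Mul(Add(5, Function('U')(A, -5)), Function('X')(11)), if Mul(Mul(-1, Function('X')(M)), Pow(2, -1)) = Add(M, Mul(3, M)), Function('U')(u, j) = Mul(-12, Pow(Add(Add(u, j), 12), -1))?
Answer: Rational(-968, 3) ≈ -322.67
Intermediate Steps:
A = 2 (A = Add(Add(-1, 3), 0) = Add(2, 0) = 2)
Function('U')(u, j) = Mul(-12, Pow(Add(12, j, u), -1)) (Function('U')(u, j) = Mul(-12, Pow(Add(Add(j, u), 12), -1)) = Mul(-12, Pow(Add(12, j, u), -1)))
Function('X')(M) = Mul(-8, M) (Function('X')(M) = Mul(-2, Add(M, Mul(3, M))) = Mul(-2, Mul(4, M)) = Mul(-8, M))
Mul(Add(5, Function('U')(A, -5)), Function('X')(11)) = Mul(Add(5, Mul(-12, Pow(Add(12, -5, 2), -1))), Mul(-8, 11)) = Mul(Add(5, Mul(-12, Pow(9, -1))), -88) = Mul(Add(5, Mul(-12, Rational(1, 9))), -88) = Mul(Add(5, Rational(-4, 3)), -88) = Mul(Rational(11, 3), -88) = Rational(-968, 3)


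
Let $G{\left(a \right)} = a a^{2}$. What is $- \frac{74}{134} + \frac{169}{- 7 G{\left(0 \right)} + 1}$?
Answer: $\frac{11286}{67} \approx 168.45$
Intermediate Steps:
$G{\left(a \right)} = a^{3}$
$- \frac{74}{134} + \frac{169}{- 7 G{\left(0 \right)} + 1} = - \frac{74}{134} + \frac{169}{- 7 \cdot 0^{3} + 1} = \left(-74\right) \frac{1}{134} + \frac{169}{\left(-7\right) 0 + 1} = - \frac{37}{67} + \frac{169}{0 + 1} = - \frac{37}{67} + \frac{169}{1} = - \frac{37}{67} + 169 \cdot 1 = - \frac{37}{67} + 169 = \frac{11286}{67}$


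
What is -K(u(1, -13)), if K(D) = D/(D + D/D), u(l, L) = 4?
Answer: -⅘ ≈ -0.80000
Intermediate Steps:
K(D) = D/(1 + D) (K(D) = D/(D + 1) = D/(1 + D))
-K(u(1, -13)) = -4/(1 + 4) = -4/5 = -1*⅘ = -⅘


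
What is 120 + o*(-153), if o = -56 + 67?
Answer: -1563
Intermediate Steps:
o = 11
120 + o*(-153) = 120 + 11*(-153) = 120 - 1683 = -1563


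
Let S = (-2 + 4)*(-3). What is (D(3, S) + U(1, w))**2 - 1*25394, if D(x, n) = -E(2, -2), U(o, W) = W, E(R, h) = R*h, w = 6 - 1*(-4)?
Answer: -25198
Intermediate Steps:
w = 10 (w = 6 + 4 = 10)
S = -6 (S = 2*(-3) = -6)
D(x, n) = 4 (D(x, n) = -2*(-2) = -1*(-4) = 4)
(D(3, S) + U(1, w))**2 - 1*25394 = (4 + 10)**2 - 1*25394 = 14**2 - 25394 = 196 - 25394 = -25198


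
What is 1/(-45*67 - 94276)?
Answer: -1/97291 ≈ -1.0278e-5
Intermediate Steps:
1/(-45*67 - 94276) = 1/(-3015 - 94276) = 1/(-97291) = -1/97291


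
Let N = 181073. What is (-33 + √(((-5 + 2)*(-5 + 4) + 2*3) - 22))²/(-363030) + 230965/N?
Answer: 41826194701/32867465595 + 11*I*√13/60505 ≈ 1.2726 + 0.0006555*I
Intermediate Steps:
(-33 + √(((-5 + 2)*(-5 + 4) + 2*3) - 22))²/(-363030) + 230965/N = (-33 + √(((-5 + 2)*(-5 + 4) + 2*3) - 22))²/(-363030) + 230965/181073 = (-33 + √((-3*(-1) + 6) - 22))²*(-1/363030) + 230965*(1/181073) = (-33 + √((3 + 6) - 22))²*(-1/363030) + 230965/181073 = (-33 + √(9 - 22))²*(-1/363030) + 230965/181073 = (-33 + √(-13))²*(-1/363030) + 230965/181073 = (-33 + I*√13)²*(-1/363030) + 230965/181073 = -(-33 + I*√13)²/363030 + 230965/181073 = 230965/181073 - (-33 + I*√13)²/363030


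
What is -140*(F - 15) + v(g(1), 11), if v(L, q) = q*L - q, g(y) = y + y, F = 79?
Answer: -8949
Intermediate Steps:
g(y) = 2*y
v(L, q) = -q + L*q (v(L, q) = L*q - q = -q + L*q)
-140*(F - 15) + v(g(1), 11) = -140*(79 - 15) + 11*(-1 + 2*1) = -140*64 + 11*(-1 + 2) = -8960 + 11*1 = -8960 + 11 = -8949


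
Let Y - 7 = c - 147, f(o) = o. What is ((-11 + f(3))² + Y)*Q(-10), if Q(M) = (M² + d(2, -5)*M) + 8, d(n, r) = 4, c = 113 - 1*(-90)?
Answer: 8636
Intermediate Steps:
c = 203 (c = 113 + 90 = 203)
Q(M) = 8 + M² + 4*M (Q(M) = (M² + 4*M) + 8 = 8 + M² + 4*M)
Y = 63 (Y = 7 + (203 - 147) = 7 + 56 = 63)
((-11 + f(3))² + Y)*Q(-10) = ((-11 + 3)² + 63)*(8 + (-10)² + 4*(-10)) = ((-8)² + 63)*(8 + 100 - 40) = (64 + 63)*68 = 127*68 = 8636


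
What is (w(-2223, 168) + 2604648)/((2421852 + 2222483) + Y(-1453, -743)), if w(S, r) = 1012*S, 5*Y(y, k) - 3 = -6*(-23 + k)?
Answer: 887430/11613137 ≈ 0.076416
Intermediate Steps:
Y(y, k) = 141/5 - 6*k/5 (Y(y, k) = 3/5 + (-6*(-23 + k))/5 = 3/5 + (138 - 6*k)/5 = 3/5 + (138/5 - 6*k/5) = 141/5 - 6*k/5)
(w(-2223, 168) + 2604648)/((2421852 + 2222483) + Y(-1453, -743)) = (1012*(-2223) + 2604648)/((2421852 + 2222483) + (141/5 - 6/5*(-743))) = (-2249676 + 2604648)/(4644335 + (141/5 + 4458/5)) = 354972/(4644335 + 4599/5) = 354972/(23226274/5) = 354972*(5/23226274) = 887430/11613137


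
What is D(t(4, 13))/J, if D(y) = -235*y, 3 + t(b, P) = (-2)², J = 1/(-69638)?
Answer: 16364930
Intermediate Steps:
J = -1/69638 ≈ -1.4360e-5
t(b, P) = 1 (t(b, P) = -3 + (-2)² = -3 + 4 = 1)
D(t(4, 13))/J = (-235*1)/(-1/69638) = -235*(-69638) = 16364930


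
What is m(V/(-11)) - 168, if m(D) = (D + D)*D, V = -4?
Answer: -20296/121 ≈ -167.74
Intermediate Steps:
m(D) = 2*D² (m(D) = (2*D)*D = 2*D²)
m(V/(-11)) - 168 = 2*(-4/(-11))² - 168 = 2*(-4*(-1/11))² - 168 = 2*(4/11)² - 168 = 2*(16/121) - 168 = 32/121 - 168 = -20296/121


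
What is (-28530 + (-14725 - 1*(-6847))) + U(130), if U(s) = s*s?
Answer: -19508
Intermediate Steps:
U(s) = s²
(-28530 + (-14725 - 1*(-6847))) + U(130) = (-28530 + (-14725 - 1*(-6847))) + 130² = (-28530 + (-14725 + 6847)) + 16900 = (-28530 - 7878) + 16900 = -36408 + 16900 = -19508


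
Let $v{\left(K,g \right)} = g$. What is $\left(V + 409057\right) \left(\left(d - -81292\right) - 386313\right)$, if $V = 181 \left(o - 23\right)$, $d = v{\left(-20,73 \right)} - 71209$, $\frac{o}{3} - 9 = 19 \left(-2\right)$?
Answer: $-146380368079$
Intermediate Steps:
$o = -87$ ($o = 27 + 3 \cdot 19 \left(-2\right) = 27 + 3 \left(-38\right) = 27 - 114 = -87$)
$d = -71136$ ($d = 73 - 71209 = -71136$)
$V = -19910$ ($V = 181 \left(-87 - 23\right) = 181 \left(-110\right) = -19910$)
$\left(V + 409057\right) \left(\left(d - -81292\right) - 386313\right) = \left(-19910 + 409057\right) \left(\left(-71136 - -81292\right) - 386313\right) = 389147 \left(\left(-71136 + 81292\right) - 386313\right) = 389147 \left(10156 - 386313\right) = 389147 \left(-376157\right) = -146380368079$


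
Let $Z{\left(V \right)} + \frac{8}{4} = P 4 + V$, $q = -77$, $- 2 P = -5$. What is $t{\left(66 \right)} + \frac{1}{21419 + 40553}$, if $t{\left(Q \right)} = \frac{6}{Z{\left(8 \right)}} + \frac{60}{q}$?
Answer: $- \frac{3857603}{9543688} \approx -0.4042$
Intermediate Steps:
$P = \frac{5}{2}$ ($P = \left(- \frac{1}{2}\right) \left(-5\right) = \frac{5}{2} \approx 2.5$)
$Z{\left(V \right)} = 8 + V$ ($Z{\left(V \right)} = -2 + \left(\frac{5}{2} \cdot 4 + V\right) = -2 + \left(10 + V\right) = 8 + V$)
$t{\left(Q \right)} = - \frac{249}{616}$ ($t{\left(Q \right)} = \frac{6}{8 + 8} + \frac{60}{-77} = \frac{6}{16} + 60 \left(- \frac{1}{77}\right) = 6 \cdot \frac{1}{16} - \frac{60}{77} = \frac{3}{8} - \frac{60}{77} = - \frac{249}{616}$)
$t{\left(66 \right)} + \frac{1}{21419 + 40553} = - \frac{249}{616} + \frac{1}{21419 + 40553} = - \frac{249}{616} + \frac{1}{61972} = - \frac{3857603}{9543688}$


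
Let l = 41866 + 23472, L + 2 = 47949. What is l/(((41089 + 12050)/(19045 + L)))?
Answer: 4377123296/53139 ≈ 82371.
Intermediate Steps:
L = 47947 (L = -2 + 47949 = 47947)
l = 65338
l/(((41089 + 12050)/(19045 + L))) = 65338/(((41089 + 12050)/(19045 + 47947))) = 65338/((53139/66992)) = 65338/((53139*(1/66992))) = 65338/(53139/66992) = 65338*(66992/53139) = 4377123296/53139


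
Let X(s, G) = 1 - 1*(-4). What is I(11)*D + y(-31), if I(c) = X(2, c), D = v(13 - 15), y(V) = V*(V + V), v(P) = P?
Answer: 1912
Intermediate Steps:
y(V) = 2*V**2 (y(V) = V*(2*V) = 2*V**2)
D = -2 (D = 13 - 15 = -2)
X(s, G) = 5 (X(s, G) = 1 + 4 = 5)
I(c) = 5
I(11)*D + y(-31) = 5*(-2) + 2*(-31)**2 = -10 + 2*961 = -10 + 1922 = 1912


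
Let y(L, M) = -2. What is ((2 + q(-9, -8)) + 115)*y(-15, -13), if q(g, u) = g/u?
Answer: -945/4 ≈ -236.25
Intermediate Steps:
((2 + q(-9, -8)) + 115)*y(-15, -13) = ((2 - 9/(-8)) + 115)*(-2) = ((2 - 9*(-⅛)) + 115)*(-2) = ((2 + 9/8) + 115)*(-2) = (25/8 + 115)*(-2) = (945/8)*(-2) = -945/4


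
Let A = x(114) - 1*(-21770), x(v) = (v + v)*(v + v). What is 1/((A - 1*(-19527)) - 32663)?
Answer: 1/60618 ≈ 1.6497e-5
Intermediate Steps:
x(v) = 4*v**2 (x(v) = (2*v)*(2*v) = 4*v**2)
A = 73754 (A = 4*114**2 - 1*(-21770) = 4*12996 + 21770 = 51984 + 21770 = 73754)
1/((A - 1*(-19527)) - 32663) = 1/((73754 - 1*(-19527)) - 32663) = 1/((73754 + 19527) - 32663) = 1/(93281 - 32663) = 1/60618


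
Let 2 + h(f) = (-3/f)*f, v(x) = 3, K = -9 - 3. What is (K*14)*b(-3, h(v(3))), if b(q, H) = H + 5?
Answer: 0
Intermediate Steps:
K = -12
h(f) = -5 (h(f) = -2 + (-3/f)*f = -2 - 3 = -5)
b(q, H) = 5 + H
(K*14)*b(-3, h(v(3))) = (-12*14)*(5 - 5) = -168*0 = 0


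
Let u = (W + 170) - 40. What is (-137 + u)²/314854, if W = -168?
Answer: 30625/314854 ≈ 0.097267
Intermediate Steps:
u = -38 (u = (-168 + 170) - 40 = 2 - 40 = -38)
(-137 + u)²/314854 = (-137 - 38)²/314854 = (-175)²*(1/314854) = 30625*(1/314854) = 30625/314854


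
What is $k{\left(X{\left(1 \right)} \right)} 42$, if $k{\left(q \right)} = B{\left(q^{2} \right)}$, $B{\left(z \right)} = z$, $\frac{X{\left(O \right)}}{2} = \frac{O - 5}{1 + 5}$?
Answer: $\frac{224}{3} \approx 74.667$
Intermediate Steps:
$X{\left(O \right)} = - \frac{5}{3} + \frac{O}{3}$ ($X{\left(O \right)} = 2 \frac{O - 5}{1 + 5} = 2 \frac{-5 + O}{6} = 2 \left(-5 + O\right) \frac{1}{6} = 2 \left(- \frac{5}{6} + \frac{O}{6}\right) = - \frac{5}{3} + \frac{O}{3}$)
$k{\left(q \right)} = q^{2}$
$k{\left(X{\left(1 \right)} \right)} 42 = \left(- \frac{5}{3} + \frac{1}{3} \cdot 1\right)^{2} \cdot 42 = \left(- \frac{5}{3} + \frac{1}{3}\right)^{2} \cdot 42 = \left(- \frac{4}{3}\right)^{2} \cdot 42 = \frac{16}{9} \cdot 42 = \frac{224}{3}$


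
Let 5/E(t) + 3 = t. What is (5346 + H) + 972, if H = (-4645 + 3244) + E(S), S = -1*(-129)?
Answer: 619547/126 ≈ 4917.0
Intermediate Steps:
S = 129
E(t) = 5/(-3 + t)
H = -176521/126 (H = (-4645 + 3244) + 5/(-3 + 129) = -1401 + 5/126 = -176521/126 ≈ -1401.0)
(5346 + H) + 972 = (5346 - 176521/126) + 972 = 497075/126 + 972 = 619547/126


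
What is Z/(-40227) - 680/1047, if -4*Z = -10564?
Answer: -10039829/14039223 ≈ -0.71513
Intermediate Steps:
Z = 2641 (Z = -¼*(-10564) = 2641)
Z/(-40227) - 680/1047 = 2641/(-40227) - 680/1047 = 2641*(-1/40227) - 680*1/1047 = -2641/40227 - 680/1047 = -10039829/14039223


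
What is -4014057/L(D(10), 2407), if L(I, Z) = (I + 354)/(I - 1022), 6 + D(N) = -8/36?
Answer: 18573041739/1565 ≈ 1.1868e+7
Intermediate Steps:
D(N) = -56/9 (D(N) = -6 - 8/36 = -6 - 8*1/36 = -6 - 2/9 = -56/9)
L(I, Z) = (354 + I)/(-1022 + I)
-4014057/L(D(10), 2407) = -4014057*(-1022 - 56/9)/(354 - 56/9) = -4014057/((3130/9)/(-9254/9)) = -4014057/((-9/9254*3130/9)) = -4014057/(-1565/4627) = -4014057*(-4627/1565) = 18573041739/1565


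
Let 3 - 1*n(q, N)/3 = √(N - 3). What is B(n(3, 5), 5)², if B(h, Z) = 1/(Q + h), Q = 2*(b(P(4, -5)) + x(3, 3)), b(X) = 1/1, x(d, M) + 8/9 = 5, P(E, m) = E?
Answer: 81/(173 - 27*√2)² ≈ 0.0044566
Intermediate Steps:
n(q, N) = 9 - 3*√(-3 + N) (n(q, N) = 9 - 3*√(N - 3) = 9 - 3*√(-3 + N))
x(d, M) = 37/9 (x(d, M) = -8/9 + 5 = 37/9)
b(X) = 1
Q = 92/9 (Q = 2*(1 + 37/9) = 2*(46/9) = 92/9 ≈ 10.222)
B(h, Z) = 1/(92/9 + h)
B(n(3, 5), 5)² = (9/(92 + 9*(9 - 3*√(-3 + 5))))² = (9/(92 + 9*(9 - 3*√2)))² = (9/(92 + (81 - 27*√2)))² = (9/(173 - 27*√2))² = 81/(173 - 27*√2)²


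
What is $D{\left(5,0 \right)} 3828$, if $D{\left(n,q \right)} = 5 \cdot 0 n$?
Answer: $0$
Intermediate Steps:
$D{\left(n,q \right)} = 0$ ($D{\left(n,q \right)} = 0 n = 0$)
$D{\left(5,0 \right)} 3828 = 0 \cdot 3828 = 0$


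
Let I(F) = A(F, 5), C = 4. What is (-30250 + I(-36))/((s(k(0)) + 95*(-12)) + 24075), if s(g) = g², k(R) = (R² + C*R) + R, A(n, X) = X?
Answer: -6049/4587 ≈ -1.3187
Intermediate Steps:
k(R) = R² + 5*R (k(R) = (R² + 4*R) + R = R² + 5*R)
I(F) = 5
(-30250 + I(-36))/((s(k(0)) + 95*(-12)) + 24075) = (-30250 + 5)/(((0*(5 + 0))² + 95*(-12)) + 24075) = -30245/(((0*5)² - 1140) + 24075) = -30245/((0² - 1140) + 24075) = -30245/((0 - 1140) + 24075) = -30245/(-1140 + 24075) = -30245/22935 = -30245*1/22935 = -6049/4587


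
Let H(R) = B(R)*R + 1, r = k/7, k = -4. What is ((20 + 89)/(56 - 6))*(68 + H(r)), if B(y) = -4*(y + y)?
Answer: 354577/2450 ≈ 144.73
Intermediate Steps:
B(y) = -8*y
r = -4/7 ≈ -0.57143
H(R) = 1 - 8*R² (H(R) = (-8*R)*R + 1 = -8*R² + 1 = 1 - 8*R²)
((20 + 89)/(56 - 6))*(68 + H(r)) = ((20 + 89)/(56 - 6))*(68 + (1 - 8*(-4/7)²)) = (109/50)*(68 + (1 - 8*16/49)) = (109*(1/50))*(68 + (1 - 128/49)) = 109*(68 - 79/49)/50 = (109/50)*(3253/49) = 354577/2450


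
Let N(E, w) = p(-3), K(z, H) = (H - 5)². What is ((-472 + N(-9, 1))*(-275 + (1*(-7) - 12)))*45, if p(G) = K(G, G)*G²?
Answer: -1375920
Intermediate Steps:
K(z, H) = (-5 + H)²
p(G) = G²*(-5 + G)² (p(G) = (-5 + G)²*G² = G²*(-5 + G)²)
N(E, w) = 576 (N(E, w) = (-3)²*(-5 - 3)² = 9*(-8)² = 9*64 = 576)
((-472 + N(-9, 1))*(-275 + (1*(-7) - 12)))*45 = ((-472 + 576)*(-275 + (1*(-7) - 12)))*45 = (104*(-275 + (-7 - 12)))*45 = (104*(-275 - 19))*45 = (104*(-294))*45 = -30576*45 = -1375920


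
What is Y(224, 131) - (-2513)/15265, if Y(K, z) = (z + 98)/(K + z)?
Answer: 2472/3053 ≈ 0.80970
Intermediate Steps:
Y(K, z) = (98 + z)/(K + z)
Y(224, 131) - (-2513)/15265 = (98 + 131)/(224 + 131) - (-2513)/15265 = 229/355 - (-2513)/15265 = (1/355)*229 - 1*(-2513/15265) = 229/355 + 2513/15265 = 2472/3053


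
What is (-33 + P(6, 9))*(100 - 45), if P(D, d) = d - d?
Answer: -1815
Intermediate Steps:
P(D, d) = 0
(-33 + P(6, 9))*(100 - 45) = (-33 + 0)*(100 - 45) = -33*55 = -1815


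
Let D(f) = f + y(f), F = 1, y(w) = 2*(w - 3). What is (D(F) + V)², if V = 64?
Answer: 3721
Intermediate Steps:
y(w) = -6 + 2*w (y(w) = 2*(-3 + w) = -6 + 2*w)
D(f) = -6 + 3*f (D(f) = f + (-6 + 2*f) = -6 + 3*f)
(D(F) + V)² = ((-6 + 3*1) + 64)² = ((-6 + 3) + 64)² = (-3 + 64)² = 61² = 3721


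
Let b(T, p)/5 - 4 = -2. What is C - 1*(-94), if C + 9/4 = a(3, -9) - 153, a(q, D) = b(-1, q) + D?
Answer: -241/4 ≈ -60.250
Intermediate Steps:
b(T, p) = 10 (b(T, p) = 20 + 5*(-2) = 20 - 10 = 10)
a(q, D) = 10 + D
C = -617/4 (C = -9/4 + ((10 - 9) - 153) = -9/4 + (1 - 153) = -9/4 - 152 = -617/4 ≈ -154.25)
C - 1*(-94) = -617/4 - 1*(-94) = -617/4 + 94 = -241/4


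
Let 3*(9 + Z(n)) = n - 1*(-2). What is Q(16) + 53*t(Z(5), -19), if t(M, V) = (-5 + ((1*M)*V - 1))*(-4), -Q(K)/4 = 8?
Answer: -76840/3 ≈ -25613.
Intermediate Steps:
Z(n) = -25/3 + n/3 (Z(n) = -9 + (n - 1*(-2))/3 = -9 + (n + 2)/3 = -9 + (2 + n)/3 = -9 + (⅔ + n/3) = -25/3 + n/3)
Q(K) = -32 (Q(K) = -4*8 = -32)
t(M, V) = 24 - 4*M*V (t(M, V) = (-5 + (M*V - 1))*(-4) = (-5 + (-1 + M*V))*(-4) = (-6 + M*V)*(-4) = 24 - 4*M*V)
Q(16) + 53*t(Z(5), -19) = -32 + 53*(24 - 4*(-25/3 + (⅓)*5)*(-19)) = -32 + 53*(24 - 4*(-25/3 + 5/3)*(-19)) = -32 + 53*(24 - 4*(-20/3)*(-19)) = -32 + 53*(24 - 1520/3) = -32 + 53*(-1448/3) = -32 - 76744/3 = -76840/3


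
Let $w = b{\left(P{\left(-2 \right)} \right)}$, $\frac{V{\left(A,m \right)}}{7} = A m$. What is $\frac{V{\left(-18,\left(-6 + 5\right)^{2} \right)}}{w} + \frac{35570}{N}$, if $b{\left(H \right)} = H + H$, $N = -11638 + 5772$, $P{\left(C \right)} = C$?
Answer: $\frac{149209}{5866} \approx 25.436$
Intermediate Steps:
$V{\left(A,m \right)} = 7 A m$
$N = -5866$
$b{\left(H \right)} = 2 H$
$w = -4$ ($w = 2 \left(-2\right) = -4$)
$\frac{V{\left(-18,\left(-6 + 5\right)^{2} \right)}}{w} + \frac{35570}{N} = \frac{7 \left(-18\right) \left(-6 + 5\right)^{2}}{-4} + \frac{35570}{-5866} = 7 \left(-18\right) \left(-1\right)^{2} \left(- \frac{1}{4}\right) + 35570 \left(- \frac{1}{5866}\right) = 7 \left(-18\right) 1 \left(- \frac{1}{4}\right) - \frac{17785}{2933} = \left(-126\right) \left(- \frac{1}{4}\right) - \frac{17785}{2933} = \frac{63}{2} - \frac{17785}{2933} = \frac{149209}{5866}$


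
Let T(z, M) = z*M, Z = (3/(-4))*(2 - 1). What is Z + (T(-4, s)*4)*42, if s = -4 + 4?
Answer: -¾ ≈ -0.75000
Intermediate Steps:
Z = -¾ (Z = (3*(-¼))*1 = -¾*1 = -¾ ≈ -0.75000)
s = 0
T(z, M) = M*z
Z + (T(-4, s)*4)*42 = -¾ + ((0*(-4))*4)*42 = -¾ + (0*4)*42 = -¾ + 0*42 = -¾ + 0 = -¾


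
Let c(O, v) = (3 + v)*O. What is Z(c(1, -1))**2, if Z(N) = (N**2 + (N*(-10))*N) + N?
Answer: 1156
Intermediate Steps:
c(O, v) = O*(3 + v)
Z(N) = N - 9*N**2 (Z(N) = (N**2 + (-10*N)*N) + N = (N**2 - 10*N**2) + N = -9*N**2 + N = N - 9*N**2)
Z(c(1, -1))**2 = ((1*(3 - 1))*(1 - 9*(3 - 1)))**2 = ((1*2)*(1 - 9*2))**2 = (2*(1 - 9*2))**2 = (2*(1 - 18))**2 = (2*(-17))**2 = (-34)**2 = 1156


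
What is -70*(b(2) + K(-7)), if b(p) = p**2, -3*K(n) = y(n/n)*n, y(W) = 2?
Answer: -1820/3 ≈ -606.67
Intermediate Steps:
K(n) = -2*n/3
-70*(b(2) + K(-7)) = -70*(2**2 - 2/3*(-7)) = -70*(4 + 14/3) = -70*26/3 = -1820/3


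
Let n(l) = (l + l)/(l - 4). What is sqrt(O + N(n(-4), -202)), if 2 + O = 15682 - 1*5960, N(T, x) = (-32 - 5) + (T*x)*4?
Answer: 5*sqrt(355) ≈ 94.207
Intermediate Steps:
n(l) = 2*l/(-4 + l) (n(l) = (2*l)/(-4 + l) = 2*l/(-4 + l))
N(T, x) = -37 + 4*T*x
O = 9720 (O = -2 + (15682 - 1*5960) = -2 + (15682 - 5960) = -2 + 9722 = 9720)
sqrt(O + N(n(-4), -202)) = sqrt(9720 + (-37 + 4*(2*(-4)/(-4 - 4))*(-202))) = sqrt(9720 + (-37 + 4*(2*(-4)/(-8))*(-202))) = sqrt(9720 + (-37 + 4*(2*(-4)*(-1/8))*(-202))) = sqrt(9720 + (-37 + 4*1*(-202))) = sqrt(9720 + (-37 - 808)) = sqrt(9720 - 845) = sqrt(8875) = 5*sqrt(355)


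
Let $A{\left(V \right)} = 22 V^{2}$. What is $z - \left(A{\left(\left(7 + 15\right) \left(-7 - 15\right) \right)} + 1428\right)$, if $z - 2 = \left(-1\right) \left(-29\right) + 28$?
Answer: $-5155001$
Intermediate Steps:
$z = 59$ ($z = 2 + \left(\left(-1\right) \left(-29\right) + 28\right) = 2 + \left(29 + 28\right) = 2 + 57 = 59$)
$z - \left(A{\left(\left(7 + 15\right) \left(-7 - 15\right) \right)} + 1428\right) = 59 - \left(22 \left(\left(7 + 15\right) \left(-7 - 15\right)\right)^{2} + 1428\right) = 59 - \left(22 \left(22 \left(-22\right)\right)^{2} + 1428\right) = 59 - \left(22 \left(-484\right)^{2} + 1428\right) = 59 - \left(22 \cdot 234256 + 1428\right) = 59 - \left(5153632 + 1428\right) = 59 - 5155060 = -5155001$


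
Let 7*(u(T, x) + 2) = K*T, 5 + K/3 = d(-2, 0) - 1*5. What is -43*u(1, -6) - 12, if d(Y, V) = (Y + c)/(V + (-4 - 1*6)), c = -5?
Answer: 17177/70 ≈ 245.39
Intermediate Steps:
d(Y, V) = (-5 + Y)/(-10 + V) (d(Y, V) = (Y - 5)/(V + (-4 - 1*6)) = (-5 + Y)/(V + (-4 - 6)) = (-5 + Y)/(V - 10) = (-5 + Y)/(-10 + V))
K = -279/10 (K = -15 + 3*((-5 - 2)/(-10 + 0) - 1*5) = -15 + 3*(-7/(-10) - 5) = -15 + 3*(-1/10*(-7) - 5) = -15 + 3*(7/10 - 5) = -15 + 3*(-43/10) = -15 - 129/10 = -279/10 ≈ -27.900)
u(T, x) = -2 - 279*T/70 (u(T, x) = -2 + (-279*T/10)/7 = -2 - 279*T/70)
-43*u(1, -6) - 12 = -43*(-2 - 279/70*1) - 12 = -43*(-2 - 279/70) - 12 = -43*(-419/70) - 12 = 18017/70 - 12 = 17177/70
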